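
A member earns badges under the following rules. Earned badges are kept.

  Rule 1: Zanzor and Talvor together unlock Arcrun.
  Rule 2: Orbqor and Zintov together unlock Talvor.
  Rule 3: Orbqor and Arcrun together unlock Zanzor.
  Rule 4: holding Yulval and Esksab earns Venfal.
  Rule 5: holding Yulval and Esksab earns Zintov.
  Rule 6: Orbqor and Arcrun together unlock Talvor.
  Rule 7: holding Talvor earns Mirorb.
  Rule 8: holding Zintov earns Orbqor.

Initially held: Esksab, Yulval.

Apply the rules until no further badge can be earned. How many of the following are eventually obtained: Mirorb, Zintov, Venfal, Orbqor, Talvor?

5

With Yulval and Esksab, Venfal is earned (Rule 4).
With Yulval and Esksab, Zintov is earned (Rule 5).
With Zintov, Orbqor is earned (Rule 8).
With Orbqor and Zintov, Talvor is earned (Rule 2).
With Talvor, Mirorb is earned (Rule 7).
Mirorb: reached.
Zintov: reached.
Venfal: reached.
Orbqor: reached.
Talvor: reached.
All 5 are reached.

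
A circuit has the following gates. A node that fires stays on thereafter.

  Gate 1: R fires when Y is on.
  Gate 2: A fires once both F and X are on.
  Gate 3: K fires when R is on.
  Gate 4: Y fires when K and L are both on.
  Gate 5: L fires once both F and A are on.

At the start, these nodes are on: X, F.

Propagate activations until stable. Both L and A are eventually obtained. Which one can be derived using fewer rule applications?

A

A: F and X are on, so A fires (Gate 2). [1 rule application]
L: Gate 2: F and X on → A on. F and A are on, so L fires (Gate 5). [2 rule applications]
A needs fewer.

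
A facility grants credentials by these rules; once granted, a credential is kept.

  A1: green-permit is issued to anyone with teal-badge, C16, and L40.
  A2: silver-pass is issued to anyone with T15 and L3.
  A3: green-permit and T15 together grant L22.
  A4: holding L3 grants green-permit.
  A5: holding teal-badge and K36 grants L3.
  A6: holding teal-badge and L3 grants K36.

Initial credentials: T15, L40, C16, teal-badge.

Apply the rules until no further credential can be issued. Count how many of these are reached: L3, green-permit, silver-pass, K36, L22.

Holding teal-badge, C16, and L40 grants green-permit (A1).
Holding green-permit and T15 grants L22 (A3).
L3 would need teal-badge and K36 (A5), but K36 is never granted.
green-permit: reached.
silver-pass would need T15 and L3 (A2), but L3 is never granted.
K36 would need teal-badge and L3 (A6), but L3 is never granted.
L22: reached.
Reached: green-permit and L22 — 2 of the 5.

2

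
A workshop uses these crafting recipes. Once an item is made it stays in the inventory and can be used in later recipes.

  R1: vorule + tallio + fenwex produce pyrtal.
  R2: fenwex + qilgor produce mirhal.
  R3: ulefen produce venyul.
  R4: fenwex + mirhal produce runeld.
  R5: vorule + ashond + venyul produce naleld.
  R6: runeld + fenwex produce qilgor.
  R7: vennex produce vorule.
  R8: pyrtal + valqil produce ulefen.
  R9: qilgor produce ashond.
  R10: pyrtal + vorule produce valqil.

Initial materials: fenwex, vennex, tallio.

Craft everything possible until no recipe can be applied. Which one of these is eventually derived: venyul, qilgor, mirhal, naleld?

venyul

vennex → vorule (R7).
vorule + tallio + fenwex → pyrtal (R1).
pyrtal + vorule → valqil (R10).
Using R8, pyrtal and valqil make ulefen.
ulefen → venyul (R3).
naleld would need vorule, ashond, and venyul (R5), but ashond is never obtained. qilgor would need runeld and fenwex (R6), but runeld is never obtained. mirhal would need fenwex and qilgor (R2), but qilgor is never obtained.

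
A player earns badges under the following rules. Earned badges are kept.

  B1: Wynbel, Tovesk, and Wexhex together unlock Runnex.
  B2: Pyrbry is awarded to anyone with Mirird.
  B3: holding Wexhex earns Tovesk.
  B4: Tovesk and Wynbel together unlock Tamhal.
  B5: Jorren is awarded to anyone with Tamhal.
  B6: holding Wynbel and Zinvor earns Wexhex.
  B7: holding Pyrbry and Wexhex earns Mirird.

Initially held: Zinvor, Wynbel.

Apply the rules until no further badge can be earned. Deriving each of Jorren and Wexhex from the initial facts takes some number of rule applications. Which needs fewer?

Wexhex

Wexhex: With Wynbel and Zinvor, Wexhex is earned (B6). [1 rule application]
Jorren: With Wynbel and Zinvor, Wexhex is earned (B6). With Wexhex, Tovesk is earned (B3). With Tovesk and Wynbel, Tamhal is earned (B4). With Tamhal, Jorren is earned (B5). [4 rule applications]
Wexhex needs fewer.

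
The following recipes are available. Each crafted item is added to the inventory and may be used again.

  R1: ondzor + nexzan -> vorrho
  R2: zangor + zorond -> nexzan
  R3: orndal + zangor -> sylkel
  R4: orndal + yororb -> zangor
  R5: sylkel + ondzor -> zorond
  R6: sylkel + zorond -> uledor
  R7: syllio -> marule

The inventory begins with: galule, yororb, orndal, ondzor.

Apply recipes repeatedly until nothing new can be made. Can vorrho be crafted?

Yes

Using R4, orndal and yororb make zangor.
orndal + zangor -> sylkel (R3).
Using R5, sylkel and ondzor make zorond.
zangor + zorond -> nexzan (R2).
Using R1, ondzor and nexzan make vorrho.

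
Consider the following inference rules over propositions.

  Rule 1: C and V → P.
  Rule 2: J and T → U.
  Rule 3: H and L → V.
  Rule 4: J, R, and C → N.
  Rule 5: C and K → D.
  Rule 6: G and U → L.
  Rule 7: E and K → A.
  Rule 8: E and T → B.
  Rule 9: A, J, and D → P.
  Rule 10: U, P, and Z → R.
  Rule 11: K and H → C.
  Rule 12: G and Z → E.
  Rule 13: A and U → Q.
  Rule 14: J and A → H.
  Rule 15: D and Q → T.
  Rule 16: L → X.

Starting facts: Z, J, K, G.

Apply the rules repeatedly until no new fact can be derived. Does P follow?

Yes

G and Z hold, so E follows (Rule 12).
E and K hold, so A follows (Rule 7).
From J and A, Rule 14 gives H.
K and H hold, so C follows (Rule 11).
C and K hold, so D follows (Rule 5).
From A, J, and D, Rule 9 gives P.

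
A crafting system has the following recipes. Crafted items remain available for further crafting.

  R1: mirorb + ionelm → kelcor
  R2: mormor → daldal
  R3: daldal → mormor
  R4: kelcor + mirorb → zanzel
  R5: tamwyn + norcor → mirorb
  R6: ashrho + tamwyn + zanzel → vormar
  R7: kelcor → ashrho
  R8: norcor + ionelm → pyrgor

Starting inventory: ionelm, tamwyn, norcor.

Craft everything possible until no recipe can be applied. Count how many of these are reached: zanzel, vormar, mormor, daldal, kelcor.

3

tamwyn + norcor → mirorb (R5).
mirorb + ionelm → kelcor (R1).
kelcor + mirorb → zanzel (R4).
Using R7, kelcor makes ashrho.
ashrho + tamwyn + zanzel → vormar (R6).
zanzel: reached.
vormar: reached.
mormor would need daldal (R3), but daldal is never obtained.
daldal would need mormor (R2), but mormor is never obtained.
kelcor: reached.
Reached: zanzel, vormar, and kelcor — 3 of the 5.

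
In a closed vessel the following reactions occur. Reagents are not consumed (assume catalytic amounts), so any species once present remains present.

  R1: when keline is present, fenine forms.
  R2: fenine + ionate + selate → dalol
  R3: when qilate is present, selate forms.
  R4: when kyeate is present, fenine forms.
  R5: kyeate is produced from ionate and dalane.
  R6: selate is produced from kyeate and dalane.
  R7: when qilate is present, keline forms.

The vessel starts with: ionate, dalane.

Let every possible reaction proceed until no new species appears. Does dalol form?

Yes

ionate and dalane present → kyeate forms (R5).
kyeate and dalane present → selate forms (R6).
kyeate present → fenine forms (R4).
fenine, ionate, and selate present → dalol forms (R2).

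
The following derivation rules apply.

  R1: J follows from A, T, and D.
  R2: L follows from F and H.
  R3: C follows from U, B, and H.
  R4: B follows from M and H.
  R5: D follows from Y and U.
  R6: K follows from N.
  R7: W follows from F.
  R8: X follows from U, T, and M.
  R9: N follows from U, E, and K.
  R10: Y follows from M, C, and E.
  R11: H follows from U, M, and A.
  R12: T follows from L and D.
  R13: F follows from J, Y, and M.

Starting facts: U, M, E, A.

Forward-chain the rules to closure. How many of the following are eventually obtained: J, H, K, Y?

U, M, and A hold, so H follows (R11).
From M and H, R4 gives B.
U, B, and H hold, so C follows (R3).
From M, C, and E, R10 gives Y.
J would need A, T, and D (R1), but T is never established.
H: reached.
K would need N (R6), but N is never established.
Y: reached.
Reached: H and Y — 2 of the 4.

2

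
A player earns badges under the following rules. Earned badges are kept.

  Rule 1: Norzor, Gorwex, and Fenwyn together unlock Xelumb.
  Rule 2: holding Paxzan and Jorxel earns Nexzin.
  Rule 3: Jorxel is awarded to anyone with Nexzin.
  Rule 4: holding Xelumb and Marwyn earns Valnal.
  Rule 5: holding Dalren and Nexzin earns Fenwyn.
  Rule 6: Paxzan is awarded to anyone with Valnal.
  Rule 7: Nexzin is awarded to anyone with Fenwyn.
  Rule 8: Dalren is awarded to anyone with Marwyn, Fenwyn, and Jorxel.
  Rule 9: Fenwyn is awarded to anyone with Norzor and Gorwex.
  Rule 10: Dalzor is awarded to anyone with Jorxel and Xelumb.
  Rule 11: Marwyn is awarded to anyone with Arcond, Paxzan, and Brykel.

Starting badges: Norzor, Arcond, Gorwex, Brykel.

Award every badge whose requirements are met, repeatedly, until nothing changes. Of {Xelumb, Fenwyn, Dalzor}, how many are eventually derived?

3

With Norzor and Gorwex, Fenwyn is earned (Rule 9).
With Fenwyn, Nexzin is earned (Rule 7).
With Norzor, Gorwex, and Fenwyn, Xelumb is earned (Rule 1).
With Nexzin, Jorxel is earned (Rule 3).
With Jorxel and Xelumb, Dalzor is earned (Rule 10).
Xelumb: reached.
Fenwyn: reached.
Dalzor: reached.
All 3 are reached.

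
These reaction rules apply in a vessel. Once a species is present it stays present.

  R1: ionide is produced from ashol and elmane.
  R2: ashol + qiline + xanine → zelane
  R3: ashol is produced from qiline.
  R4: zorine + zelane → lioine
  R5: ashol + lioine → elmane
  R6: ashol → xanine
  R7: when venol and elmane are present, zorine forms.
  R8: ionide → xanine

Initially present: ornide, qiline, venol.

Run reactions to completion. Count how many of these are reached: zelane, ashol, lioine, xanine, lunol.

3

qiline present → ashol forms (R3).
ashol present → xanine forms (R6).
ashol, qiline, and xanine present → zelane forms (R2).
zelane: reached.
ashol: reached.
lioine would need zorine and zelane (R4), but zorine never forms.
xanine: reached.
No rule produces lunol, and it is not given.
Reached: zelane, ashol, and xanine — 3 of the 5.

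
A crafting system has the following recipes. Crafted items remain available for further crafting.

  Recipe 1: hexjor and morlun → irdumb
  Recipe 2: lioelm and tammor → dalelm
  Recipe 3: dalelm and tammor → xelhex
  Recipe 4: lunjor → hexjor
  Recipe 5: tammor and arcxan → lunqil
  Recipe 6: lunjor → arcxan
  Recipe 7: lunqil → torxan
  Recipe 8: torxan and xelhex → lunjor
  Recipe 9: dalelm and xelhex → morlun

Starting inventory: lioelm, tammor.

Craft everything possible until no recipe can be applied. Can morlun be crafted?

Yes

lioelm and tammor → dalelm (Recipe 2).
Using Recipe 3, dalelm and tammor make xelhex.
dalelm and xelhex → morlun (Recipe 9).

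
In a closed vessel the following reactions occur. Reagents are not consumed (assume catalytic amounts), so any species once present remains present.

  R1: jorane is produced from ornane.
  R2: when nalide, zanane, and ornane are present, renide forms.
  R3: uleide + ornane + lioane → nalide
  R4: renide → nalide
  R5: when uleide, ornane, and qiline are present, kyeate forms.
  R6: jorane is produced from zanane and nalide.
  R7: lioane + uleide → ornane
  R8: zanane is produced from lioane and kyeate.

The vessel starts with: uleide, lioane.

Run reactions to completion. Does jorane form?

Yes

lioane and uleide present → ornane forms (R7).
ornane present → jorane forms (R1).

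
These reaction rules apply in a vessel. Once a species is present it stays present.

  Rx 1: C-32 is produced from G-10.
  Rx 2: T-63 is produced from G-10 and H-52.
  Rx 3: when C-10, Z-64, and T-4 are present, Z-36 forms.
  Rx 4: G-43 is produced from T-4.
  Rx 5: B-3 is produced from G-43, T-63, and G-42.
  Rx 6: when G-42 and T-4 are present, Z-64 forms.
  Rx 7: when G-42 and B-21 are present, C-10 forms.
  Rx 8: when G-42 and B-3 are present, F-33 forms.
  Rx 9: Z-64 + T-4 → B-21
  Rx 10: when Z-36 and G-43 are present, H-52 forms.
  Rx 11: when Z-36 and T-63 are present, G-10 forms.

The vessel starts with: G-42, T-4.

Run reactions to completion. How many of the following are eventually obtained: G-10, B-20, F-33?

0

G-10 would need Z-36 and T-63 (Rx 11), but T-63 never forms.
No rule produces B-20, and it is not given.
F-33 would need G-42 and B-3 (Rx 8), but B-3 never forms.
None of the 3 are reached.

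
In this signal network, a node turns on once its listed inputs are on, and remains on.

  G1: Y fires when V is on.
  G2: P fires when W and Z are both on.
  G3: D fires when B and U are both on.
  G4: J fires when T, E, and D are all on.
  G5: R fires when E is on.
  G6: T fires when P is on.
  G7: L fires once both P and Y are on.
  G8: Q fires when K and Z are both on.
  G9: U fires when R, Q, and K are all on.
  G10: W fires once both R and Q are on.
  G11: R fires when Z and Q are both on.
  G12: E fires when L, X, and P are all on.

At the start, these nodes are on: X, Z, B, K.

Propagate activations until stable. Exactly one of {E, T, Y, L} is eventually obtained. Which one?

T

K and Z are on, so Q fires (G8).
G11: Z and Q on → R on.
R and Q are on, so W fires (G10).
W and Z are on, so P fires (G2).
P is on, so T fires (G6).
L would need P and Y (G7), but Y never turns on. Y would need V (G1), but V never turns on. E would need L, X, and P (G12), but L never turns on.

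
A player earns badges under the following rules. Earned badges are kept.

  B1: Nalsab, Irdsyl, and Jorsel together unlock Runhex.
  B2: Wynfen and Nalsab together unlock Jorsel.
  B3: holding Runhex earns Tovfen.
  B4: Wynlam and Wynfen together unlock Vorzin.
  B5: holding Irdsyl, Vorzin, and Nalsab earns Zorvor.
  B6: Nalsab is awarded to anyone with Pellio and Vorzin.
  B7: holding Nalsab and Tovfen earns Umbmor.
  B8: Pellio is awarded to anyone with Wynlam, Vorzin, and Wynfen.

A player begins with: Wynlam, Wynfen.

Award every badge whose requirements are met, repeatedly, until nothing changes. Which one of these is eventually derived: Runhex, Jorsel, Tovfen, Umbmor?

With Wynlam and Wynfen, Vorzin is earned (B4).
With Wynlam, Vorzin, and Wynfen, Pellio is earned (B8).
With Pellio and Vorzin, Nalsab is earned (B6).
With Wynfen and Nalsab, Jorsel is earned (B2).
Runhex would need Nalsab, Irdsyl, and Jorsel (B1), but Irdsyl is never earned. Umbmor would need Nalsab and Tovfen (B7), but Tovfen is never earned. Tovfen would need Runhex (B3), but Runhex is never earned.

Jorsel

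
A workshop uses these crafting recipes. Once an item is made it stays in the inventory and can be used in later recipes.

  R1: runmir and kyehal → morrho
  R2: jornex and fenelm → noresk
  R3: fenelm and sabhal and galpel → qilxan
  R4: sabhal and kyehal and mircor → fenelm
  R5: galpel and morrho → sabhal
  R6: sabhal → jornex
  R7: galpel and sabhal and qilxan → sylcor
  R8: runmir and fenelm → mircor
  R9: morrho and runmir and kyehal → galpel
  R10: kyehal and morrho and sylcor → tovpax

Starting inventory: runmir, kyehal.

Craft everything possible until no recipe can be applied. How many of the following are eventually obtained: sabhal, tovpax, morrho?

2

Using R1, runmir and kyehal make morrho.
morrho and runmir and kyehal → galpel (R9).
Using R5, galpel and morrho make sabhal.
sabhal: reached.
tovpax would need kyehal, morrho, and sylcor (R10), but sylcor is never obtained.
morrho: reached.
Reached: sabhal and morrho — 2 of the 3.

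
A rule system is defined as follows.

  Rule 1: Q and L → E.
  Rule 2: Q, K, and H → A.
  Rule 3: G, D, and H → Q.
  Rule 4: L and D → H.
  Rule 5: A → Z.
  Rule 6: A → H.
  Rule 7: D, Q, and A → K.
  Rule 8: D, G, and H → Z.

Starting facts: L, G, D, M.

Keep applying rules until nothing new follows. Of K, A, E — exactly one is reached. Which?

E

L and D hold, so H follows (Rule 4).
From G, D, and H, Rule 3 gives Q.
Q and L hold, so E follows (Rule 1).
A would need Q, K, and H (Rule 2), but K is never established. K would need D, Q, and A (Rule 7), but A is never established.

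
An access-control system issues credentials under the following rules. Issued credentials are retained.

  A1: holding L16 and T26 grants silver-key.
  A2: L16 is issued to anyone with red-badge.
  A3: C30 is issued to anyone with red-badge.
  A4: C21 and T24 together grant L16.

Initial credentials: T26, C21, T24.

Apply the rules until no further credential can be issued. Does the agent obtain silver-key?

Yes

Holding C21 and T24 grants L16 (A4).
Holding L16 and T26 grants silver-key (A1).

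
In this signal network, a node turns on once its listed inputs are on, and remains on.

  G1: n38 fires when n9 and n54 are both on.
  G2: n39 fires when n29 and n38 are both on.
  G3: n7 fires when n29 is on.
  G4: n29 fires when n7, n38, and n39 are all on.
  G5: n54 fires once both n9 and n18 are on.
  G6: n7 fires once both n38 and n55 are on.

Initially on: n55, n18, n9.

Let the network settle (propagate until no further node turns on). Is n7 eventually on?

Yes

G5: n9 and n18 on → n54 on.
n9 and n54 are on, so n38 fires (G1).
G6: n38 and n55 on → n7 on.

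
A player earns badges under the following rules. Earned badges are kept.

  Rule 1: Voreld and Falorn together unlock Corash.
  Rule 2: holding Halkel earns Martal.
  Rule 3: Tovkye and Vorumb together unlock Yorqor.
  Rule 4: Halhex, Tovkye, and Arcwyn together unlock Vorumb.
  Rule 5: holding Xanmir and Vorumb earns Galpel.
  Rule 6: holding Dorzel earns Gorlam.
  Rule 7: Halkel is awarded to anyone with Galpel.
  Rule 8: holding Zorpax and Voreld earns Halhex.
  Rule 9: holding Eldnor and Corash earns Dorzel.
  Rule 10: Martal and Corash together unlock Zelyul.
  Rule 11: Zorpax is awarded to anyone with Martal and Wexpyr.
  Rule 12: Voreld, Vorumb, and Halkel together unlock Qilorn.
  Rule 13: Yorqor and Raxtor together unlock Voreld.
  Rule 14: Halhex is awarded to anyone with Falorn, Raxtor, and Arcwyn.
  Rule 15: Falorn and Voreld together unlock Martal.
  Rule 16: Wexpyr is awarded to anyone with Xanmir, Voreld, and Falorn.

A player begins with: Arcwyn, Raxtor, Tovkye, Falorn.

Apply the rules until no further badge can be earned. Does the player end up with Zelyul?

Yes

With Falorn, Raxtor, and Arcwyn, Halhex is earned (Rule 14).
With Halhex, Tovkye, and Arcwyn, Vorumb is earned (Rule 4).
With Tovkye and Vorumb, Yorqor is earned (Rule 3).
With Yorqor and Raxtor, Voreld is earned (Rule 13).
With Falorn and Voreld, Martal is earned (Rule 15).
With Voreld and Falorn, Corash is earned (Rule 1).
With Martal and Corash, Zelyul is earned (Rule 10).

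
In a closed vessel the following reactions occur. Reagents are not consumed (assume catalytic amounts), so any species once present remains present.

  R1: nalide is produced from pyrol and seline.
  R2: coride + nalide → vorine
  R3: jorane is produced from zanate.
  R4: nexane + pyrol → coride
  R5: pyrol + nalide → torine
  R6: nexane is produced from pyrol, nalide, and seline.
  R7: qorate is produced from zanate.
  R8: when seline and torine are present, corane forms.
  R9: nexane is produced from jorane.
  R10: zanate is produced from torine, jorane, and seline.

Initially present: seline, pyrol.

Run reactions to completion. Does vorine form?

pyrol and seline present → nalide forms (R1).
pyrol, nalide, and seline present → nexane forms (R6).
nexane and pyrol present → coride forms (R4).
coride and nalide present → vorine forms (R2).

Yes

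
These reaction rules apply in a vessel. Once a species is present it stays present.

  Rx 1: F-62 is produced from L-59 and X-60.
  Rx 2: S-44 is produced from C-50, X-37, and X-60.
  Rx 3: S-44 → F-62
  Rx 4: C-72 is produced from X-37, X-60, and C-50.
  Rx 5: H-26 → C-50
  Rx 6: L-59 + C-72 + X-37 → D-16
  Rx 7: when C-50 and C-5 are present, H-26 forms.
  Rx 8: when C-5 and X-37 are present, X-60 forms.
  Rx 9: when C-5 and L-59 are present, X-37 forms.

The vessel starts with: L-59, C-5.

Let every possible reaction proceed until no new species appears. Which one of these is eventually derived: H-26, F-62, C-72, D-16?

F-62

C-5 and L-59 present → X-37 forms (Rx 9).
C-5 and X-37 present → X-60 forms (Rx 8).
L-59 and X-60 present → F-62 forms (Rx 1).
C-72 would need X-37, X-60, and C-50 (Rx 4), but C-50 never forms. D-16 would need L-59, C-72, and X-37 (Rx 6), but C-72 never forms. H-26 would need C-50 and C-5 (Rx 7), but C-50 never forms.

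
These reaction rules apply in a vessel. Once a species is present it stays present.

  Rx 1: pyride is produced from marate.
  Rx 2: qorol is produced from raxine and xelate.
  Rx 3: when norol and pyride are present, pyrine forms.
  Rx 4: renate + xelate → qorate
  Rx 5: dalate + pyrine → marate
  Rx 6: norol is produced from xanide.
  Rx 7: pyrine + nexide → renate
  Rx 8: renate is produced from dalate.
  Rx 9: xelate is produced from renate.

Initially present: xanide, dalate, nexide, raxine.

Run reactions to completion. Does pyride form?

No

pyride would need marate (Rx 1), but marate never forms.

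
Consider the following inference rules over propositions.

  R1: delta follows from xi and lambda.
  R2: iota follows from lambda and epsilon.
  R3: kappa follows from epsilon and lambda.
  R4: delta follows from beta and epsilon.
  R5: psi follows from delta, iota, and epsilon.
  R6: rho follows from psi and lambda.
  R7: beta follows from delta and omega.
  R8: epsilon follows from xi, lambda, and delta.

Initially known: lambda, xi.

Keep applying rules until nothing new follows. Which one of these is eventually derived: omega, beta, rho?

rho

xi and lambda hold, so delta follows (R1).
xi, lambda, and delta hold, so epsilon follows (R8).
lambda and epsilon hold, so iota follows (R2).
From delta, iota, and epsilon, R5 gives psi.
psi and lambda hold, so rho follows (R6).
No rule produces omega, and it is not given. beta would need delta and omega (R7), but omega is never established.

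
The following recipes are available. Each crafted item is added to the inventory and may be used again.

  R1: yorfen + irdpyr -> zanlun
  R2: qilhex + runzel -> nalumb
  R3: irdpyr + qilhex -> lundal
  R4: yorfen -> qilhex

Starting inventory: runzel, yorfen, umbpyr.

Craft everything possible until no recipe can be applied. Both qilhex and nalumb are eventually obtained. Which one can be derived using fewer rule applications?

qilhex

qilhex: Using R4, yorfen makes qilhex. [1 rule application]
nalumb: Using R4, yorfen makes qilhex. qilhex + runzel -> nalumb (R2). [2 rule applications]
qilhex needs fewer.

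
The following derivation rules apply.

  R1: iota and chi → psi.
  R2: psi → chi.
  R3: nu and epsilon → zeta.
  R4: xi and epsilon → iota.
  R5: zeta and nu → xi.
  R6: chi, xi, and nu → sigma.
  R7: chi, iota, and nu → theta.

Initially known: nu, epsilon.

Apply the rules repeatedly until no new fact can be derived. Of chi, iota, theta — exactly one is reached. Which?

From nu and epsilon, R3 gives zeta.
zeta and nu hold, so xi follows (R5).
From xi and epsilon, R4 gives iota.
theta would need chi, iota, and nu (R7), but chi is never established. chi would need psi (R2), but psi is never established.

iota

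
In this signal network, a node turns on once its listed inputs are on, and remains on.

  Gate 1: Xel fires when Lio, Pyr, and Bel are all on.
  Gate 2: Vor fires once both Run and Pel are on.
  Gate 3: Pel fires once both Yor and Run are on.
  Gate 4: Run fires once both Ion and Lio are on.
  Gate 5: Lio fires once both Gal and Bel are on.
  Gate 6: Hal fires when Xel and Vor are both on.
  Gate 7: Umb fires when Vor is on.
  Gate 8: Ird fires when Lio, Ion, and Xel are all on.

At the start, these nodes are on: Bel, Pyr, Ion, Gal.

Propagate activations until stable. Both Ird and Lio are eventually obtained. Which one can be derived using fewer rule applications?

Lio: Gate 5: Gal and Bel on → Lio on. [1 rule application]
Ird: Gal and Bel are on, so Lio fires (Gate 5). Gate 1: Lio, Pyr, and Bel on → Xel on. Lio, Ion, and Xel are on, so Ird fires (Gate 8). [3 rule applications]
Lio needs fewer.

Lio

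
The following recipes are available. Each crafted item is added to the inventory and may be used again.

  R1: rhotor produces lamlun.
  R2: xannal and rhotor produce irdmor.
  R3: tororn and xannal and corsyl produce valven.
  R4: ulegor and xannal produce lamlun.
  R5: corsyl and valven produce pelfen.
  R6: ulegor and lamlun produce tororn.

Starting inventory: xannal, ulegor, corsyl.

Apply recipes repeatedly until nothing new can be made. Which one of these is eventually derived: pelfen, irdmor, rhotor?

ulegor and xannal → lamlun (R4).
Using R6, ulegor and lamlun make tororn.
Using R3, tororn, xannal, and corsyl make valven.
Using R5, corsyl and valven make pelfen.
irdmor would need xannal and rhotor (R2), but rhotor is never obtained. No rule produces rhotor, and it is not given.

pelfen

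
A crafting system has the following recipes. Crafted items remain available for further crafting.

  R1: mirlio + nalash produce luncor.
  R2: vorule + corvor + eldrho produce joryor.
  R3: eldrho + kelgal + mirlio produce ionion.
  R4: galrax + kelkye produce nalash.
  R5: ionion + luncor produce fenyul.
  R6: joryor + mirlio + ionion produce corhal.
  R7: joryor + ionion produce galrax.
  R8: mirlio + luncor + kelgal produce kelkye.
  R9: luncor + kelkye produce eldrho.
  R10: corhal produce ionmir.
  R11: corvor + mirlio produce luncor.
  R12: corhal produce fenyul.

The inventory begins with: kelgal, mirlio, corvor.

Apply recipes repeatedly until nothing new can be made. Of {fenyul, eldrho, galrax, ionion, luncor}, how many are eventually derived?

4

corvor + mirlio → luncor (R11).
Using R8, mirlio, luncor, and kelgal make kelkye.
Using R9, luncor and kelkye make eldrho.
eldrho + kelgal + mirlio → ionion (R3).
ionion + luncor → fenyul (R5).
fenyul: reached.
eldrho: reached.
galrax would need joryor and ionion (R7), but joryor is never obtained.
ionion: reached.
luncor: reached.
Reached: fenyul, eldrho, ionion, and luncor — 4 of the 5.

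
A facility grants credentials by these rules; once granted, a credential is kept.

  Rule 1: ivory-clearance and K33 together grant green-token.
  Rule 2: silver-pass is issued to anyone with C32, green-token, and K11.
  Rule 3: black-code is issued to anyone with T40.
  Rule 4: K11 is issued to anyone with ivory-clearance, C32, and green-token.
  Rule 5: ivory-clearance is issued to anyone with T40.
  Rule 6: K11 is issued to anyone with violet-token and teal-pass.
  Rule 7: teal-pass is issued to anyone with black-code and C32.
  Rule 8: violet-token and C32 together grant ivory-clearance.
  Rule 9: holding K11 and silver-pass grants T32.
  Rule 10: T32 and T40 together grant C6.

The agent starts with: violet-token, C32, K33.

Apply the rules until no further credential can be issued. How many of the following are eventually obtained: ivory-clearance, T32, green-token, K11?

Holding violet-token and C32 grants ivory-clearance (Rule 8).
Holding ivory-clearance and K33 grants green-token (Rule 1).
Holding ivory-clearance, C32, and green-token grants K11 (Rule 4).
Holding C32, green-token, and K11 grants silver-pass (Rule 2).
Holding K11 and silver-pass grants T32 (Rule 9).
ivory-clearance: reached.
T32: reached.
green-token: reached.
K11: reached.
All 4 are reached.

4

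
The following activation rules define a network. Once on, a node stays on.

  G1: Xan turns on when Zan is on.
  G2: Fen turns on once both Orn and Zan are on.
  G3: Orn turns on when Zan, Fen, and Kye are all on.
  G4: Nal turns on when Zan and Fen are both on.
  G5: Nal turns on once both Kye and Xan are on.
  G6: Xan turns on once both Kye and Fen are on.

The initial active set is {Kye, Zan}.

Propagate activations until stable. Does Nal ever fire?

Yes

G1: Zan on → Xan on.
G5: Kye and Xan on → Nal on.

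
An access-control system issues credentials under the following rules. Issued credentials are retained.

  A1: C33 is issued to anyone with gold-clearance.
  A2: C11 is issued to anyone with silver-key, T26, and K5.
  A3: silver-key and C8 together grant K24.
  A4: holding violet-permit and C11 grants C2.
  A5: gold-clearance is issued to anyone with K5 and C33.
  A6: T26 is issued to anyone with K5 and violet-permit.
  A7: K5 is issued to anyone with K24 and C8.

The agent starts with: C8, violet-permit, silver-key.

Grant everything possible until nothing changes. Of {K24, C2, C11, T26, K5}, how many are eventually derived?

5

Holding silver-key and C8 grants K24 (A3).
Holding K24 and C8 grants K5 (A7).
Holding K5 and violet-permit grants T26 (A6).
Holding silver-key, T26, and K5 grants C11 (A2).
Holding violet-permit and C11 grants C2 (A4).
K24: reached.
C2: reached.
C11: reached.
T26: reached.
K5: reached.
All 5 are reached.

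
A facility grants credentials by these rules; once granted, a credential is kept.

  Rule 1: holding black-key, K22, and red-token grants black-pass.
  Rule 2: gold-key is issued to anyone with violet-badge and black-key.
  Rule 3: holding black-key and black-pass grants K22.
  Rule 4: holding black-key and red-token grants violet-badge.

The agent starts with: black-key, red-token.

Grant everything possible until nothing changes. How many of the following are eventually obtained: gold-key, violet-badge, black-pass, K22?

Holding black-key and red-token grants violet-badge (Rule 4).
Holding violet-badge and black-key grants gold-key (Rule 2).
gold-key: reached.
violet-badge: reached.
black-pass would need black-key, K22, and red-token (Rule 1), but K22 is never granted.
K22 would need black-key and black-pass (Rule 3), but black-pass is never granted.
Reached: gold-key and violet-badge — 2 of the 4.

2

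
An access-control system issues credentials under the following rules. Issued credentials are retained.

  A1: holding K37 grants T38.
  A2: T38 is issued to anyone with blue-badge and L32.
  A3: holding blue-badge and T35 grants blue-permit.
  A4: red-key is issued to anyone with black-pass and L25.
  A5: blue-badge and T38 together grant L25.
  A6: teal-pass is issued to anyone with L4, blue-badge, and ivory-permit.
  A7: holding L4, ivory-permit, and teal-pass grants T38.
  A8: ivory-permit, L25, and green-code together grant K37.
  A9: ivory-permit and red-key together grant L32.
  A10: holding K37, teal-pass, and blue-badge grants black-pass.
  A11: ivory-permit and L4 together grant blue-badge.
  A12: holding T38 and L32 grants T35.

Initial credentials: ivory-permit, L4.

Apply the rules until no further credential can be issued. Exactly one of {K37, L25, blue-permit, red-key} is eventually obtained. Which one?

Holding ivory-permit and L4 grants blue-badge (A11).
Holding L4, blue-badge, and ivory-permit grants teal-pass (A6).
Holding L4, ivory-permit, and teal-pass grants T38 (A7).
Holding blue-badge and T38 grants L25 (A5).
red-key would need black-pass and L25 (A4), but black-pass is never granted. K37 would need ivory-permit, L25, and green-code (A8), but green-code is never granted. blue-permit would need blue-badge and T35 (A3), but T35 is never granted.

L25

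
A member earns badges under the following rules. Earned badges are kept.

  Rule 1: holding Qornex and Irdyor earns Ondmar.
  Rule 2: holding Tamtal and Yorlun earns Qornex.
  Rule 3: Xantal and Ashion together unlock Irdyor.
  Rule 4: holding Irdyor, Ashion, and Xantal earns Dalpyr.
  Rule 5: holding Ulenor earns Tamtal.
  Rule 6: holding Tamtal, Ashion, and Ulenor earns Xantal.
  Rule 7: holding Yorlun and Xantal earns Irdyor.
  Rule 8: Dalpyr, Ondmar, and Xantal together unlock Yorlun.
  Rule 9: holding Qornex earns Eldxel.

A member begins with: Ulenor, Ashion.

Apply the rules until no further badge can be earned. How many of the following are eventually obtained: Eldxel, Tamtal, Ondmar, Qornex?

1

With Ulenor, Tamtal is earned (Rule 5).
Eldxel would need Qornex (Rule 9), but Qornex is never earned.
Tamtal: reached.
Ondmar would need Qornex and Irdyor (Rule 1), but Qornex is never earned.
Qornex would need Tamtal and Yorlun (Rule 2), but Yorlun is never earned.
Reached: Tamtal — 1 of the 4.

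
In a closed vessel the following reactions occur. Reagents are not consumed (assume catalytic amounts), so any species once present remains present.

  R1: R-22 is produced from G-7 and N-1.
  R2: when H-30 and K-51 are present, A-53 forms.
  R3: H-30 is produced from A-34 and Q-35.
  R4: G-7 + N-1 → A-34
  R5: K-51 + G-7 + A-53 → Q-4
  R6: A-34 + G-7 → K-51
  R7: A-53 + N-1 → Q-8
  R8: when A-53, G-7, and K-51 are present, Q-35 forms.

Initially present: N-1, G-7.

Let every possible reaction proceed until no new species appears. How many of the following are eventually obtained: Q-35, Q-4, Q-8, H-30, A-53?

Q-35 would need A-53, G-7, and K-51 (R8), but A-53 never forms.
Q-4 would need K-51, G-7, and A-53 (R5), but A-53 never forms.
Q-8 would need A-53 and N-1 (R7), but A-53 never forms.
H-30 would need A-34 and Q-35 (R3), but Q-35 never forms.
A-53 would need H-30 and K-51 (R2), but H-30 never forms.
None of the 5 are reached.

0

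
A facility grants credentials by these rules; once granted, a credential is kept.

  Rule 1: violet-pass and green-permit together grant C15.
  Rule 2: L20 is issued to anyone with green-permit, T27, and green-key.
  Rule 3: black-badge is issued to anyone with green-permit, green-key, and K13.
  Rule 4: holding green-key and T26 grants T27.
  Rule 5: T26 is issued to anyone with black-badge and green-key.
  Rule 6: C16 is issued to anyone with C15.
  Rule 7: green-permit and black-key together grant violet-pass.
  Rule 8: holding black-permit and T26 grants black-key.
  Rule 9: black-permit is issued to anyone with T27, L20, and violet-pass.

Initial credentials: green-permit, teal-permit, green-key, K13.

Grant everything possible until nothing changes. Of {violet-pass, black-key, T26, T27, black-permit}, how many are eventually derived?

2

Holding green-permit, green-key, and K13 grants black-badge (Rule 3).
Holding black-badge and green-key grants T26 (Rule 5).
Holding green-key and T26 grants T27 (Rule 4).
violet-pass would need green-permit and black-key (Rule 7), but black-key is never granted.
black-key would need black-permit and T26 (Rule 8), but black-permit is never granted.
T26: reached.
T27: reached.
black-permit would need T27, L20, and violet-pass (Rule 9), but violet-pass is never granted.
Reached: T26 and T27 — 2 of the 5.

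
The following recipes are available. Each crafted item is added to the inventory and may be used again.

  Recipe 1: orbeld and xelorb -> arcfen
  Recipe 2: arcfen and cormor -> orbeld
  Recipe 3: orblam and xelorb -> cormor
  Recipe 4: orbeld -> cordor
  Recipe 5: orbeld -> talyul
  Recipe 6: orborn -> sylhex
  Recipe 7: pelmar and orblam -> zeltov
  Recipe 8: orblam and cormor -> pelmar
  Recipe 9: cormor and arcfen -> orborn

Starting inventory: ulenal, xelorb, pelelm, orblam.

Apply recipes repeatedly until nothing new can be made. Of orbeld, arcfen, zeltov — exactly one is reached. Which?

Using Recipe 3, orblam and xelorb make cormor.
orblam and cormor -> pelmar (Recipe 8).
pelmar and orblam -> zeltov (Recipe 7).
arcfen would need orbeld and xelorb (Recipe 1), but orbeld is never obtained. orbeld would need arcfen and cormor (Recipe 2), but arcfen is never obtained.

zeltov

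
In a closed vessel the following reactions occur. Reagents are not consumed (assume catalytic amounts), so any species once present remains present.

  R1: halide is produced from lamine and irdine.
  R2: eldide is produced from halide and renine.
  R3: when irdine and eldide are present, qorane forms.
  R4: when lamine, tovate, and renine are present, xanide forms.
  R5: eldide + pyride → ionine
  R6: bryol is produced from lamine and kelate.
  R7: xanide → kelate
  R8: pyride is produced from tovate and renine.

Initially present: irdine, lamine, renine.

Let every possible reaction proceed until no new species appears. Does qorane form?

lamine and irdine present → halide forms (R1).
halide and renine present → eldide forms (R2).
irdine and eldide present → qorane forms (R3).

Yes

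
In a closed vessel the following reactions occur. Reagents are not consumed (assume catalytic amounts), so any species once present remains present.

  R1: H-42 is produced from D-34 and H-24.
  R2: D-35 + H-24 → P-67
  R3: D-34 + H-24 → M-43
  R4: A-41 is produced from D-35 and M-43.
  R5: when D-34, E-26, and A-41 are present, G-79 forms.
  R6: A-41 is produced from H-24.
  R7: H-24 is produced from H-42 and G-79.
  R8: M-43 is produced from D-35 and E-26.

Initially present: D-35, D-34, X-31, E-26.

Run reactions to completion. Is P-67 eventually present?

P-67 would need D-35 and H-24 (R2), but H-24 never forms.

No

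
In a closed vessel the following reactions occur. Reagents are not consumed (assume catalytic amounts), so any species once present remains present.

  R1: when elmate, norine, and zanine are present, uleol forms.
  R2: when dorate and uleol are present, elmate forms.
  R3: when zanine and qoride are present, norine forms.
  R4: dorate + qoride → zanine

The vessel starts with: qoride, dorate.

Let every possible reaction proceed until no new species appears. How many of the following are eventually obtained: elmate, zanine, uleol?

1

dorate and qoride present → zanine forms (R4).
elmate would need dorate and uleol (R2), but uleol never forms.
zanine: reached.
uleol would need elmate, norine, and zanine (R1), but elmate never forms.
Reached: zanine — 1 of the 3.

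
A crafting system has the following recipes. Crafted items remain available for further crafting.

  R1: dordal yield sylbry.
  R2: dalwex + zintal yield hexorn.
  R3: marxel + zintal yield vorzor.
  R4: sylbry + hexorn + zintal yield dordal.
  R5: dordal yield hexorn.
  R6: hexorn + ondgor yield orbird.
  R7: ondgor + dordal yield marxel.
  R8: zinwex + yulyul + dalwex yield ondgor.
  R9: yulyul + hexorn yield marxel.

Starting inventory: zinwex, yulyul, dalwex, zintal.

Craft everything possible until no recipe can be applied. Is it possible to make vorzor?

dalwex + zintal → hexorn (R2).
Using R9, yulyul and hexorn make marxel.
marxel + zintal → vorzor (R3).

Yes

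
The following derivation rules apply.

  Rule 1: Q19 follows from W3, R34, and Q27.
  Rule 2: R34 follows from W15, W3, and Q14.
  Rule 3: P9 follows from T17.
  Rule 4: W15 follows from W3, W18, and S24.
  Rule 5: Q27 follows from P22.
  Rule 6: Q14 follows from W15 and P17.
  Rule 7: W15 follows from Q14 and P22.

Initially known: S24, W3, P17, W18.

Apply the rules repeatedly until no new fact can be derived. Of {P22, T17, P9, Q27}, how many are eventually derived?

No rule produces P22, and it is not given.
No rule produces T17, and it is not given.
P9 would need T17 (Rule 3), but T17 is never established.
Q27 would need P22 (Rule 5), but P22 is never established.
None of the 4 are reached.

0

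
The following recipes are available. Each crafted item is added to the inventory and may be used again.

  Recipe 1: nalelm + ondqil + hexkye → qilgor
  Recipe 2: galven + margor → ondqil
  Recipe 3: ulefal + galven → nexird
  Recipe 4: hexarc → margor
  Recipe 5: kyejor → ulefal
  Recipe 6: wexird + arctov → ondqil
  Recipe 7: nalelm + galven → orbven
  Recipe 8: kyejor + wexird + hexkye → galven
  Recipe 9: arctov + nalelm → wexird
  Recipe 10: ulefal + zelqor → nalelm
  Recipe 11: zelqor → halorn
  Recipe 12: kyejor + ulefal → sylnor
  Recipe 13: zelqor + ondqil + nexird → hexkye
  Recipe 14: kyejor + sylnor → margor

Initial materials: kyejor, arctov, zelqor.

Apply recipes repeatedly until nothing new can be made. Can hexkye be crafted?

No

hexkye would need zelqor, ondqil, and nexird (Recipe 13), but nexird is never obtained.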